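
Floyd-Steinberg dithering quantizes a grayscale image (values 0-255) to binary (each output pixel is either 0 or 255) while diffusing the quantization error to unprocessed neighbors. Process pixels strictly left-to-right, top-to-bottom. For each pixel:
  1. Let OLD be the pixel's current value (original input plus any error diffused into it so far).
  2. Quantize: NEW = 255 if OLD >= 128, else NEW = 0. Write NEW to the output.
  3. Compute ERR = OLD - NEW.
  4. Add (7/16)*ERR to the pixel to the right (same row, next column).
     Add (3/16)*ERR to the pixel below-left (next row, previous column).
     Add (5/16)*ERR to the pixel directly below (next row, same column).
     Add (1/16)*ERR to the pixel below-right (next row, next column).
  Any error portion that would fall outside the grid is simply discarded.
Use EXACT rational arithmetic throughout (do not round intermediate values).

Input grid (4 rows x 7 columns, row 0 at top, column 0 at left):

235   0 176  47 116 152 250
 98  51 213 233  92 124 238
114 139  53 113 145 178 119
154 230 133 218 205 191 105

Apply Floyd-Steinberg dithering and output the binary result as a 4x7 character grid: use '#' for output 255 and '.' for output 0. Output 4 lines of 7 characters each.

Answer: #.#..##
..##.##
#..#.#.
######.

Derivation:
(0,0): OLD=235 → NEW=255, ERR=-20
(0,1): OLD=-35/4 → NEW=0, ERR=-35/4
(0,2): OLD=11019/64 → NEW=255, ERR=-5301/64
(0,3): OLD=11021/1024 → NEW=0, ERR=11021/1024
(0,4): OLD=1977691/16384 → NEW=0, ERR=1977691/16384
(0,5): OLD=53689725/262144 → NEW=255, ERR=-13156995/262144
(0,6): OLD=956477035/4194304 → NEW=255, ERR=-113070485/4194304
(1,0): OLD=5767/64 → NEW=0, ERR=5767/64
(1,1): OLD=36305/512 → NEW=0, ERR=36305/512
(1,2): OLD=3598085/16384 → NEW=255, ERR=-579835/16384
(1,3): OLD=15619601/65536 → NEW=255, ERR=-1092079/65536
(1,4): OLD=476863427/4194304 → NEW=0, ERR=476863427/4194304
(1,5): OLD=5387030483/33554432 → NEW=255, ERR=-3169349677/33554432
(1,6): OLD=99382914557/536870912 → NEW=255, ERR=-37519168003/536870912
(2,0): OLD=1273483/8192 → NEW=255, ERR=-815477/8192
(2,1): OLD=30566985/262144 → NEW=0, ERR=30566985/262144
(2,2): OLD=395363419/4194304 → NEW=0, ERR=395363419/4194304
(2,3): OLD=5641766403/33554432 → NEW=255, ERR=-2914613757/33554432
(2,4): OLD=33225664771/268435456 → NEW=0, ERR=33225664771/268435456
(2,5): OLD=1689100704657/8589934592 → NEW=255, ERR=-501332616303/8589934592
(2,6): OLD=9033020191495/137438953472 → NEW=0, ERR=9033020191495/137438953472
(3,0): OLD=607147451/4194304 → NEW=255, ERR=-462400069/4194304
(3,1): OLD=7706081535/33554432 → NEW=255, ERR=-850298625/33554432
(3,2): OLD=38217505245/268435456 → NEW=255, ERR=-30233536035/268435456
(3,3): OLD=183265955283/1073741824 → NEW=255, ERR=-90538209837/1073741824
(3,4): OLD=26170813103547/137438953472 → NEW=255, ERR=-8876120031813/137438953472
(3,5): OLD=180942296610369/1099511627776 → NEW=255, ERR=-99433168472511/1099511627776
(3,6): OLD=1448297588129119/17592186044416 → NEW=0, ERR=1448297588129119/17592186044416
Row 0: #.#..##
Row 1: ..##.##
Row 2: #..#.#.
Row 3: ######.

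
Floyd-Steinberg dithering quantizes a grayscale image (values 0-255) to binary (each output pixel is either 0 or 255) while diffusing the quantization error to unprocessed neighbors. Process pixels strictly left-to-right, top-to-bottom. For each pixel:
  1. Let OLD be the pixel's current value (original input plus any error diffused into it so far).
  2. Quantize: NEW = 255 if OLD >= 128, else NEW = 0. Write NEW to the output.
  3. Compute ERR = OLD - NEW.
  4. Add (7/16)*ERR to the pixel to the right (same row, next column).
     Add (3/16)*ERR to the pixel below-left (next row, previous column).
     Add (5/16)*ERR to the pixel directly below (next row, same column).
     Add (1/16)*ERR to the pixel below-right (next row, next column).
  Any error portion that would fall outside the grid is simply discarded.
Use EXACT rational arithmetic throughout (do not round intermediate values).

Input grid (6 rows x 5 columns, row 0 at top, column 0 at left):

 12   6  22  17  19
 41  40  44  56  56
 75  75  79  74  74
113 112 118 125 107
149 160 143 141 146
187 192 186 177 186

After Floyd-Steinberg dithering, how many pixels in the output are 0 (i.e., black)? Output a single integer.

Answer: 18

Derivation:
(0,0): OLD=12 → NEW=0, ERR=12
(0,1): OLD=45/4 → NEW=0, ERR=45/4
(0,2): OLD=1723/64 → NEW=0, ERR=1723/64
(0,3): OLD=29469/1024 → NEW=0, ERR=29469/1024
(0,4): OLD=517579/16384 → NEW=0, ERR=517579/16384
(1,0): OLD=2999/64 → NEW=0, ERR=2999/64
(1,1): OLD=35745/512 → NEW=0, ERR=35745/512
(1,2): OLD=1459093/16384 → NEW=0, ERR=1459093/16384
(1,3): OLD=7311265/65536 → NEW=0, ERR=7311265/65536
(1,4): OLD=122136707/1048576 → NEW=0, ERR=122136707/1048576
(2,0): OLD=841595/8192 → NEW=0, ERR=841595/8192
(2,1): OLD=42307353/262144 → NEW=255, ERR=-24539367/262144
(2,2): OLD=382338507/4194304 → NEW=0, ERR=382338507/4194304
(2,3): OLD=11821198577/67108864 → NEW=255, ERR=-5291561743/67108864
(2,4): OLD=88986444375/1073741824 → NEW=0, ERR=88986444375/1073741824
(3,0): OLD=534993451/4194304 → NEW=0, ERR=534993451/4194304
(3,1): OLD=5437954863/33554432 → NEW=255, ERR=-3118425297/33554432
(3,2): OLD=91473898453/1073741824 → NEW=0, ERR=91473898453/1073741824
(3,3): OLD=341164248581/2147483648 → NEW=255, ERR=-206444081659/2147483648
(3,4): OLD=2951917901737/34359738368 → NEW=0, ERR=2951917901737/34359738368
(4,0): OLD=92038228037/536870912 → NEW=255, ERR=-44863854523/536870912
(4,1): OLD=2033117077413/17179869184 → NEW=0, ERR=2033117077413/17179869184
(4,2): OLD=54305980399243/274877906944 → NEW=255, ERR=-15787885871477/274877906944
(4,3): OLD=471748492349221/4398046511104 → NEW=0, ERR=471748492349221/4398046511104
(4,4): OLD=15042506074257539/70368744177664 → NEW=255, ERR=-2901523691046781/70368744177664
(5,0): OLD=50323303107087/274877906944 → NEW=255, ERR=-19770563163633/274877906944
(5,1): OLD=399173201524685/2199023255552 → NEW=255, ERR=-161577728641075/2199023255552
(5,2): OLD=11499190795217685/70368744177664 → NEW=255, ERR=-6444838970086635/70368744177664
(5,3): OLD=44791005063059307/281474976710656 → NEW=255, ERR=-26985113998157973/281474976710656
(5,4): OLD=620935162393220969/4503599627370496 → NEW=255, ERR=-527482742586255511/4503599627370496
Output grid:
  Row 0: .....  (5 black, running=5)
  Row 1: .....  (5 black, running=10)
  Row 2: .#.#.  (3 black, running=13)
  Row 3: .#.#.  (3 black, running=16)
  Row 4: #.#.#  (2 black, running=18)
  Row 5: #####  (0 black, running=18)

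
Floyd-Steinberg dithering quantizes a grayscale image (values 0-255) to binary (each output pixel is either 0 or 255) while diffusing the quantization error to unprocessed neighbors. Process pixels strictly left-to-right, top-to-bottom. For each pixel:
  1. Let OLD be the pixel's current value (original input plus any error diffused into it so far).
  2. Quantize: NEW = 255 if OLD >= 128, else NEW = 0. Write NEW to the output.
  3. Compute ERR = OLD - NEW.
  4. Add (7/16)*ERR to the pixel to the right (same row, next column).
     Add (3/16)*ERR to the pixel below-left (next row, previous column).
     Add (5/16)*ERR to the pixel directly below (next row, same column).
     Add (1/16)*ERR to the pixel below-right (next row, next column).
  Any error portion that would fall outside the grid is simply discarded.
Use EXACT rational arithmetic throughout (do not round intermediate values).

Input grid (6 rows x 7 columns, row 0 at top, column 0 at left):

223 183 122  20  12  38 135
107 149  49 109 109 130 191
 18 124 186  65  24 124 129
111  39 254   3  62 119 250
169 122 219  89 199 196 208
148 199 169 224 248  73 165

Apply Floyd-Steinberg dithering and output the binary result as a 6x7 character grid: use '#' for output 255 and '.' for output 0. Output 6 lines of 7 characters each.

(0,0): OLD=223 → NEW=255, ERR=-32
(0,1): OLD=169 → NEW=255, ERR=-86
(0,2): OLD=675/8 → NEW=0, ERR=675/8
(0,3): OLD=7285/128 → NEW=0, ERR=7285/128
(0,4): OLD=75571/2048 → NEW=0, ERR=75571/2048
(0,5): OLD=1774181/32768 → NEW=0, ERR=1774181/32768
(0,6): OLD=83198147/524288 → NEW=255, ERR=-50495293/524288
(1,0): OLD=647/8 → NEW=0, ERR=647/8
(1,1): OLD=10965/64 → NEW=255, ERR=-5355/64
(1,2): OLD=90229/2048 → NEW=0, ERR=90229/2048
(1,3): OLD=1296407/8192 → NEW=255, ERR=-792553/8192
(1,4): OLD=48189091/524288 → NEW=0, ERR=48189091/524288
(1,5): OLD=718818727/4194304 → NEW=255, ERR=-350728793/4194304
(1,6): OLD=8569974921/67108864 → NEW=0, ERR=8569974921/67108864
(2,0): OLD=28247/1024 → NEW=0, ERR=28247/1024
(2,1): OLD=4038209/32768 → NEW=0, ERR=4038209/32768
(2,2): OLD=120750955/524288 → NEW=255, ERR=-12942485/524288
(2,3): OLD=184355531/4194304 → NEW=0, ERR=184355531/4194304
(2,4): OLD=1685345789/33554432 → NEW=0, ERR=1685345789/33554432
(2,5): OLD=160558652193/1073741824 → NEW=255, ERR=-113245512927/1073741824
(2,6): OLD=2019295956919/17179869184 → NEW=0, ERR=2019295956919/17179869184
(3,0): OLD=74830115/524288 → NEW=255, ERR=-58863325/524288
(3,1): OLD=106902083/4194304 → NEW=0, ERR=106902083/4194304
(3,2): OLD=9173111991/33554432 → NEW=255, ERR=616731831/33554432
(3,3): OLD=1095604695/33554432 → NEW=0, ERR=1095604695/33554432
(3,4): OLD=1287681144483/17179869184 → NEW=0, ERR=1287681144483/17179869184
(3,5): OLD=19792691409141/137438953472 → NEW=255, ERR=-15254241726219/137438953472
(3,6): OLD=509252534426571/2199023255552 → NEW=255, ERR=-51498395739189/2199023255552
(4,0): OLD=9307571265/67108864 → NEW=255, ERR=-7805189055/67108864
(4,1): OLD=81078231169/1073741824 → NEW=0, ERR=81078231169/1073741824
(4,2): OLD=4561161046407/17179869184 → NEW=255, ERR=180294404487/17179869184
(4,3): OLD=16354876349773/137438953472 → NEW=0, ERR=16354876349773/137438953472
(4,4): OLD=281160939867321/1099511627776 → NEW=255, ERR=785474784441/1099511627776
(4,5): OLD=5697122237571983/35184372088832 → NEW=255, ERR=-3274892645080177/35184372088832
(4,6): OLD=86144384255024473/562949953421312 → NEW=255, ERR=-57407853867410087/562949953421312
(5,0): OLD=2161440208339/17179869184 → NEW=0, ERR=2161440208339/17179869184
(5,1): OLD=37429899124565/137438953472 → NEW=255, ERR=2382965989205/137438953472
(5,2): OLD=227485055465577/1099511627776 → NEW=255, ERR=-52890409617303/1099511627776
(5,3): OLD=2119253563429737/8796093022208 → NEW=255, ERR=-123750157233303/8796093022208
(5,4): OLD=130634430421764809/562949953421312 → NEW=255, ERR=-12917807700669751/562949953421312
(5,5): OLD=66644040786196765/4503599627370496 → NEW=0, ERR=66644040786196765/4503599627370496
(5,6): OLD=9640510888494820659/72057594037927936 → NEW=255, ERR=-8734175591176803021/72057594037927936
Row 0: ##....#
Row 1: .#.#.#.
Row 2: ..#..#.
Row 3: #.#..##
Row 4: #.#.###
Row 5: .####.#

Answer: ##....#
.#.#.#.
..#..#.
#.#..##
#.#.###
.####.#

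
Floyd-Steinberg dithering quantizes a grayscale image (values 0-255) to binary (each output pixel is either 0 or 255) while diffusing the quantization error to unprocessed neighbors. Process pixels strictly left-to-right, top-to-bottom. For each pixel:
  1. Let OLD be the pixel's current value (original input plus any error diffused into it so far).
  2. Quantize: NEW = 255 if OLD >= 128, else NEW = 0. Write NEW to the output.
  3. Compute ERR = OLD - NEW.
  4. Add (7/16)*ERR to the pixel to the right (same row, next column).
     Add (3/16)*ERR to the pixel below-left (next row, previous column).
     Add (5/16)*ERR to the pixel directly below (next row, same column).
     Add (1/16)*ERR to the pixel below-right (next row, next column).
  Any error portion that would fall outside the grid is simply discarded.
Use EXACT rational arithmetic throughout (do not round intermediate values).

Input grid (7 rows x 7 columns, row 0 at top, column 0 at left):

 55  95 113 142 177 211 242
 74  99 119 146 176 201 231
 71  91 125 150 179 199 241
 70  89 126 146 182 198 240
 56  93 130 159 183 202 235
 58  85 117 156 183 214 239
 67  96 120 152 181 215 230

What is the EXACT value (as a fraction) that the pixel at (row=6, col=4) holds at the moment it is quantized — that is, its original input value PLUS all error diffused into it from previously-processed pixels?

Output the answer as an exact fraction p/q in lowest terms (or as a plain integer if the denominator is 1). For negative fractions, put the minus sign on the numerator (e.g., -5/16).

Answer: 51197323399478306229/288230376151711744

Derivation:
(0,0): OLD=55 → NEW=0, ERR=55
(0,1): OLD=1905/16 → NEW=0, ERR=1905/16
(0,2): OLD=42263/256 → NEW=255, ERR=-23017/256
(0,3): OLD=420513/4096 → NEW=0, ERR=420513/4096
(0,4): OLD=14543463/65536 → NEW=255, ERR=-2168217/65536
(0,5): OLD=206072017/1048576 → NEW=255, ERR=-61314863/1048576
(0,6): OLD=3630882231/16777216 → NEW=255, ERR=-647307849/16777216
(1,0): OLD=29059/256 → NEW=0, ERR=29059/256
(1,1): OLD=353173/2048 → NEW=255, ERR=-169067/2048
(1,2): OLD=5339705/65536 → NEW=0, ERR=5339705/65536
(1,3): OLD=52928517/262144 → NEW=255, ERR=-13918203/262144
(1,4): OLD=2313329711/16777216 → NEW=255, ERR=-1964860369/16777216
(1,5): OLD=16399663967/134217728 → NEW=0, ERR=16399663967/134217728
(1,6): OLD=577125754033/2147483648 → NEW=255, ERR=29517423793/2147483648
(2,0): OLD=2981687/32768 → NEW=0, ERR=2981687/32768
(2,1): OLD=133571533/1048576 → NEW=0, ERR=133571533/1048576
(2,2): OLD=3205748391/16777216 → NEW=255, ERR=-1072441689/16777216
(2,3): OLD=11888392495/134217728 → NEW=0, ERR=11888392495/134217728
(2,4): OLD=215548388831/1073741824 → NEW=255, ERR=-58255776289/1073741824
(2,5): OLD=7171030328693/34359738368 → NEW=255, ERR=-1590702955147/34359738368
(2,6): OLD=127915938339971/549755813888 → NEW=255, ERR=-12271794201469/549755813888
(3,0): OLD=2052189639/16777216 → NEW=0, ERR=2052189639/16777216
(3,1): OLD=23625552187/134217728 → NEW=255, ERR=-10599968453/134217728
(3,2): OLD=103123913313/1073741824 → NEW=0, ERR=103123913313/1073741824
(3,3): OLD=865565099223/4294967296 → NEW=255, ERR=-229651561257/4294967296
(3,4): OLD=76145466104263/549755813888 → NEW=255, ERR=-64042266437177/549755813888
(3,5): OLD=549715988430405/4398046511104 → NEW=0, ERR=549715988430405/4398046511104
(3,6): OLD=20042028775334619/70368744177664 → NEW=255, ERR=2097999010030299/70368744177664
(4,0): OLD=170546764489/2147483648 → NEW=0, ERR=170546764489/2147483648
(4,1): OLD=4422709297077/34359738368 → NEW=255, ERR=-4339023986763/34359738368
(4,2): OLD=49369684634043/549755813888 → NEW=0, ERR=49369684634043/549755813888
(4,3): OLD=728931114034809/4398046511104 → NEW=255, ERR=-392570746296711/4398046511104
(4,4): OLD=4490889534756251/35184372088832 → NEW=0, ERR=4490889534756251/35184372088832
(4,5): OLD=332378100669362203/1125899906842624 → NEW=255, ERR=45273624424493083/1125899906842624
(4,6): OLD=4858866234540325421/18014398509481984 → NEW=255, ERR=265194614622419501/18014398509481984
(5,0): OLD=32512506404335/549755813888 → NEW=0, ERR=32512506404335/549755813888
(5,1): OLD=409951279194149/4398046511104 → NEW=0, ERR=409951279194149/4398046511104
(5,2): OLD=5672241049655827/35184372088832 → NEW=255, ERR=-3299773832996333/35184372088832
(5,3): OLD=32825637235864703/281474976710656 → NEW=0, ERR=32825637235864703/281474976710656
(5,4): OLD=4969617857621936149/18014398509481984 → NEW=255, ERR=375946237704030229/18014398509481984
(5,5): OLD=35514866700008215237/144115188075855872 → NEW=255, ERR=-1234506259335032123/144115188075855872
(5,6): OLD=558857743897959524331/2305843009213693952 → NEW=255, ERR=-29132223451532433429/2305843009213693952
(6,0): OLD=7245059953659335/70368744177664 → NEW=0, ERR=7245059953659335/70368744177664
(6,1): OLD=175960870889816051/1125899906842624 → NEW=255, ERR=-111143605355053069/1125899906842624
(6,2): OLD=1354613944677131897/18014398509481984 → NEW=0, ERR=1354613944677131897/18014398509481984
(6,3): OLD=31617936606947390759/144115188075855872 → NEW=255, ERR=-5131436352395856601/144115188075855872
(6,4): OLD=51197323399478306229/288230376151711744 → NEW=255, ERR=-22301422519208188491/288230376151711744
Target (6,4): original=181, with diffused error = 51197323399478306229/288230376151711744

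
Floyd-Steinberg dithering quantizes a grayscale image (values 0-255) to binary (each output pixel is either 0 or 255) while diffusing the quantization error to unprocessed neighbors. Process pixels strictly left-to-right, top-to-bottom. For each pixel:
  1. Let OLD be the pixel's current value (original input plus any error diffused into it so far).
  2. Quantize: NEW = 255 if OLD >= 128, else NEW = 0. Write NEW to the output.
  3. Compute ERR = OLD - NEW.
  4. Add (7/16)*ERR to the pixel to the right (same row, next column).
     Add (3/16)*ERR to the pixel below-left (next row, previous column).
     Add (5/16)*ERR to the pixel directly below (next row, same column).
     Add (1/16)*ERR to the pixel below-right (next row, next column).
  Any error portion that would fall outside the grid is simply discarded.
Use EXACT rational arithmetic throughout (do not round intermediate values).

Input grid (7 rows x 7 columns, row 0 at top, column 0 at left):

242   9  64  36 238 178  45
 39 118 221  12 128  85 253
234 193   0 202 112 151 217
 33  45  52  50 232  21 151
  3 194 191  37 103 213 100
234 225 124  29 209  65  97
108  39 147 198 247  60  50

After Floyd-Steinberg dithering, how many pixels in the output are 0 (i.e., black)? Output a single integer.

Answer: 26

Derivation:
(0,0): OLD=242 → NEW=255, ERR=-13
(0,1): OLD=53/16 → NEW=0, ERR=53/16
(0,2): OLD=16755/256 → NEW=0, ERR=16755/256
(0,3): OLD=264741/4096 → NEW=0, ERR=264741/4096
(0,4): OLD=17450755/65536 → NEW=255, ERR=739075/65536
(0,5): OLD=191820053/1048576 → NEW=255, ERR=-75566827/1048576
(0,6): OLD=226006931/16777216 → NEW=0, ERR=226006931/16777216
(1,0): OLD=9103/256 → NEW=0, ERR=9103/256
(1,1): OLD=299113/2048 → NEW=255, ERR=-223127/2048
(1,2): OLD=13507869/65536 → NEW=255, ERR=-3203811/65536
(1,3): OLD=4460505/262144 → NEW=0, ERR=4460505/262144
(1,4): OLD=2172577003/16777216 → NEW=255, ERR=-2105613077/16777216
(1,5): OLD=1449800027/134217728 → NEW=0, ERR=1449800027/134217728
(1,6): OLD=552829686517/2147483648 → NEW=255, ERR=5221356277/2147483648
(2,0): OLD=7362451/32768 → NEW=255, ERR=-993389/32768
(2,1): OLD=145486337/1048576 → NEW=255, ERR=-121900543/1048576
(2,2): OLD=-1170323645/16777216 → NEW=0, ERR=-1170323645/16777216
(2,3): OLD=20161021675/134217728 → NEW=255, ERR=-14064498965/134217728
(2,4): OLD=32237665691/1073741824 → NEW=0, ERR=32237665691/1073741824
(2,5): OLD=5501777410377/34359738368 → NEW=255, ERR=-3259955873463/34359738368
(2,6): OLD=97266177808527/549755813888 → NEW=255, ERR=-42921554732913/549755813888
(3,0): OLD=29004259/16777216 → NEW=0, ERR=29004259/16777216
(3,1): OLD=-744502105/134217728 → NEW=0, ERR=-744502105/134217728
(3,2): OLD=923961381/1073741824 → NEW=0, ERR=923961381/1073741824
(3,3): OLD=81173378515/4294967296 → NEW=0, ERR=81173378515/4294967296
(3,4): OLD=123866705173987/549755813888 → NEW=255, ERR=-16321027367453/549755813888
(3,5): OLD=-151292343673895/4398046511104 → NEW=0, ERR=-151292343673895/4398046511104
(3,6): OLD=7432497423990215/70368744177664 → NEW=0, ERR=7432497423990215/70368744177664
(4,0): OLD=5369114989/2147483648 → NEW=0, ERR=5369114989/2147483648
(4,1): OLD=6653069193353/34359738368 → NEW=255, ERR=-2108664090487/34359738368
(4,2): OLD=92148114185639/549755813888 → NEW=255, ERR=-48039618355801/549755813888
(4,3): OLD=-3680469147299/4398046511104 → NEW=0, ERR=-3680469147299/4398046511104
(4,4): OLD=3099310390073927/35184372088832 → NEW=0, ERR=3099310390073927/35184372088832
(4,5): OLD=291312038893538951/1125899906842624 → NEW=255, ERR=4207562648669831/1125899906842624
(4,6): OLD=2386761743427587297/18014398509481984 → NEW=255, ERR=-2206909876490318623/18014398509481984
(5,0): OLD=122746397377451/549755813888 → NEW=255, ERR=-17441335163989/549755813888
(5,1): OLD=772797047489849/4398046511104 → NEW=255, ERR=-348704812841671/4398046511104
(5,2): OLD=2041127721441183/35184372088832 → NEW=0, ERR=2041127721441183/35184372088832
(5,3): OLD=18344809764432443/281474976710656 → NEW=0, ERR=18344809764432443/281474976710656
(5,4): OLD=4786234112141972329/18014398509481984 → NEW=255, ERR=192562492224066409/18014398509481984
(5,5): OLD=7692817098785104729/144115188075855872 → NEW=0, ERR=7692817098785104729/144115188075855872
(5,6): OLD=189778664544641039895/2305843009213693952 → NEW=0, ERR=189778664544641039895/2305843009213693952
(6,0): OLD=5856056526103139/70368744177664 → NEW=0, ERR=5856056526103139/70368744177664
(6,1): OLD=67020382449907135/1125899906842624 → NEW=0, ERR=67020382449907135/1125899906842624
(6,2): OLD=3574708978559512413/18014398509481984 → NEW=255, ERR=-1018962641358393507/18014398509481984
(6,3): OLD=28714979991599318723/144115188075855872 → NEW=255, ERR=-8034392967743928637/144115188075855872
(6,4): OLD=69184495760785285881/288230376151711744 → NEW=255, ERR=-4314250157901208839/288230376151711744
(6,5): OLD=3181420640544090497293/36893488147419103232 → NEW=0, ERR=3181420640544090497293/36893488147419103232
(6,6): OLD=68936389342604186068875/590295810358705651712 → NEW=0, ERR=68936389342604186068875/590295810358705651712
Output grid:
  Row 0: #...##.  (4 black, running=4)
  Row 1: .##.#.#  (3 black, running=7)
  Row 2: ##.#.##  (2 black, running=9)
  Row 3: ....#..  (6 black, running=15)
  Row 4: .##..##  (3 black, running=18)
  Row 5: ##..#..  (4 black, running=22)
  Row 6: ..###..  (4 black, running=26)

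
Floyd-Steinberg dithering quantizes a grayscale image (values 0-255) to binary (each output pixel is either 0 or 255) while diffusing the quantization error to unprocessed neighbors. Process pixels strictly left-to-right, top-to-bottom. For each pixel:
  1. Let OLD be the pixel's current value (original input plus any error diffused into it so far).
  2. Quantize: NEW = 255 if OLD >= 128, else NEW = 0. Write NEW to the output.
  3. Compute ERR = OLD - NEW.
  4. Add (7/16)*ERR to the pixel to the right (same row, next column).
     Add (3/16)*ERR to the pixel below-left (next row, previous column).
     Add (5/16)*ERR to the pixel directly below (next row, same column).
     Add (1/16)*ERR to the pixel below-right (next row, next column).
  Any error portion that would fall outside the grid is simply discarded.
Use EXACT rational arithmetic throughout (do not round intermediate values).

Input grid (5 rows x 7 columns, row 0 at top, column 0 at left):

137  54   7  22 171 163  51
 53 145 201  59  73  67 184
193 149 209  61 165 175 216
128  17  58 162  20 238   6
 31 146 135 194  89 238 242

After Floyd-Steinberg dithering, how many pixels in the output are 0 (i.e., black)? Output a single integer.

Answer: 18

Derivation:
(0,0): OLD=137 → NEW=255, ERR=-118
(0,1): OLD=19/8 → NEW=0, ERR=19/8
(0,2): OLD=1029/128 → NEW=0, ERR=1029/128
(0,3): OLD=52259/2048 → NEW=0, ERR=52259/2048
(0,4): OLD=5969141/32768 → NEW=255, ERR=-2386699/32768
(0,5): OLD=68752051/524288 → NEW=255, ERR=-64941389/524288
(0,6): OLD=-26770715/8388608 → NEW=0, ERR=-26770715/8388608
(1,0): OLD=2121/128 → NEW=0, ERR=2121/128
(1,1): OLD=150655/1024 → NEW=255, ERR=-110465/1024
(1,2): OLD=5283819/32768 → NEW=255, ERR=-3072021/32768
(1,3): OLD=1678223/131072 → NEW=0, ERR=1678223/131072
(1,4): OLD=286976845/8388608 → NEW=0, ERR=286976845/8388608
(1,5): OLD=2557403741/67108864 → NEW=0, ERR=2557403741/67108864
(1,6): OLD=206086995411/1073741824 → NEW=255, ERR=-67717169709/1073741824
(2,0): OLD=2915557/16384 → NEW=255, ERR=-1262363/16384
(2,1): OLD=34098343/524288 → NEW=0, ERR=34098343/524288
(2,2): OLD=1709726389/8388608 → NEW=255, ERR=-429368651/8388608
(2,3): OLD=2896612685/67108864 → NEW=0, ERR=2896612685/67108864
(2,4): OLD=108727112477/536870912 → NEW=255, ERR=-28174970083/536870912
(2,5): OLD=2650201352351/17179869184 → NEW=255, ERR=-1730665289569/17179869184
(2,6): OLD=42496292653897/274877906944 → NEW=255, ERR=-27597573616823/274877906944
(3,0): OLD=974058773/8388608 → NEW=0, ERR=974058773/8388608
(3,1): OLD=4946772209/67108864 → NEW=0, ERR=4946772209/67108864
(3,2): OLD=46392055587/536870912 → NEW=0, ERR=46392055587/536870912
(3,3): OLD=430043449125/2147483648 → NEW=255, ERR=-117564881115/2147483648
(3,4): OLD=-10044533438187/274877906944 → NEW=0, ERR=-10044533438187/274877906944
(3,5): OLD=370375903438479/2199023255552 → NEW=255, ERR=-190375026727281/2199023255552
(3,6): OLD=-2446947056295727/35184372088832 → NEW=0, ERR=-2446947056295727/35184372088832
(4,0): OLD=87088664091/1073741824 → NEW=0, ERR=87088664091/1073741824
(4,1): OLD=3916655182687/17179869184 → NEW=255, ERR=-464211459233/17179869184
(4,2): OLD=39726582655473/274877906944 → NEW=255, ERR=-30367283615247/274877906944
(4,3): OLD=279513823039915/2199023255552 → NEW=0, ERR=279513823039915/2199023255552
(4,4): OLD=1997356510607185/17592186044416 → NEW=0, ERR=1997356510607185/17592186044416
(4,5): OLD=138088536475615249/562949953421312 → NEW=255, ERR=-5463701646819311/562949953421312
(4,6): OLD=1897004536773742791/9007199254740992 → NEW=255, ERR=-399831273185210169/9007199254740992
Output grid:
  Row 0: #...##.  (4 black, running=4)
  Row 1: .##...#  (4 black, running=8)
  Row 2: #.#.###  (2 black, running=10)
  Row 3: ...#.#.  (5 black, running=15)
  Row 4: .##..##  (3 black, running=18)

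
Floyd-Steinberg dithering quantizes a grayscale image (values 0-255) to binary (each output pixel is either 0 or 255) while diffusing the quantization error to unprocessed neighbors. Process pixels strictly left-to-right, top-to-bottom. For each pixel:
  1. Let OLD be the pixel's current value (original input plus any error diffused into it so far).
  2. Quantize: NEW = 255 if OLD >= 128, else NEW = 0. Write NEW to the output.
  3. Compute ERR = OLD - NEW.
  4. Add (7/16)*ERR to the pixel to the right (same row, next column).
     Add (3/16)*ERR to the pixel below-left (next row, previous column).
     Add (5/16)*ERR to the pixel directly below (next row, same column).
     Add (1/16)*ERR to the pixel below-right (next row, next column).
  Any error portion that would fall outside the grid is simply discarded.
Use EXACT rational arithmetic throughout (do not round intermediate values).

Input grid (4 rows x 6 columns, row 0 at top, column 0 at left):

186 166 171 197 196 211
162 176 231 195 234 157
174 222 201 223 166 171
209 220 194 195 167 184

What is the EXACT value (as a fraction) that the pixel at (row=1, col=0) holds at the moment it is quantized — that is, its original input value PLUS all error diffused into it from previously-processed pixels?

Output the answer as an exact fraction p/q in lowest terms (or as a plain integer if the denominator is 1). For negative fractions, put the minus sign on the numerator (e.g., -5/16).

(0,0): OLD=186 → NEW=255, ERR=-69
(0,1): OLD=2173/16 → NEW=255, ERR=-1907/16
(0,2): OLD=30427/256 → NEW=0, ERR=30427/256
(0,3): OLD=1019901/4096 → NEW=255, ERR=-24579/4096
(0,4): OLD=12673003/65536 → NEW=255, ERR=-4038677/65536
(0,5): OLD=192978797/1048576 → NEW=255, ERR=-74408083/1048576
(1,0): OLD=30231/256 → NEW=0, ERR=30231/256
Target (1,0): original=162, with diffused error = 30231/256

Answer: 30231/256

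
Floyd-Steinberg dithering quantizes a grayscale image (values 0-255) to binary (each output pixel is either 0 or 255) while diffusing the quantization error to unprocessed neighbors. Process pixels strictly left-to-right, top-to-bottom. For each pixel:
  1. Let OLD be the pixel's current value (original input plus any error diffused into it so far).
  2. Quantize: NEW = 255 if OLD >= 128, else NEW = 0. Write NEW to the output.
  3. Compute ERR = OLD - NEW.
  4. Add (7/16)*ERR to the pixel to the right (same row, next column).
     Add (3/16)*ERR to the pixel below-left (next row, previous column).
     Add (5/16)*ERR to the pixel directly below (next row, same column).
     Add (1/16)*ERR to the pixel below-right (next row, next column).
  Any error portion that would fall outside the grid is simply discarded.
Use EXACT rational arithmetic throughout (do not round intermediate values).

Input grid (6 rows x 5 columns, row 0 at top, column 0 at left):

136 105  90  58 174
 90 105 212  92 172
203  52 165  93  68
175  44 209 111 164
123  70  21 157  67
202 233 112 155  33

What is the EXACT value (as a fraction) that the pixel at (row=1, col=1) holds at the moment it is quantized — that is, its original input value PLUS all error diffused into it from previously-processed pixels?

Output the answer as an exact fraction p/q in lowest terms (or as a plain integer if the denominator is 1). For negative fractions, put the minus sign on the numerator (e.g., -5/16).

Answer: 333355/2048

Derivation:
(0,0): OLD=136 → NEW=255, ERR=-119
(0,1): OLD=847/16 → NEW=0, ERR=847/16
(0,2): OLD=28969/256 → NEW=0, ERR=28969/256
(0,3): OLD=440351/4096 → NEW=0, ERR=440351/4096
(0,4): OLD=14485721/65536 → NEW=255, ERR=-2225959/65536
(1,0): OLD=16061/256 → NEW=0, ERR=16061/256
(1,1): OLD=333355/2048 → NEW=255, ERR=-188885/2048
Target (1,1): original=105, with diffused error = 333355/2048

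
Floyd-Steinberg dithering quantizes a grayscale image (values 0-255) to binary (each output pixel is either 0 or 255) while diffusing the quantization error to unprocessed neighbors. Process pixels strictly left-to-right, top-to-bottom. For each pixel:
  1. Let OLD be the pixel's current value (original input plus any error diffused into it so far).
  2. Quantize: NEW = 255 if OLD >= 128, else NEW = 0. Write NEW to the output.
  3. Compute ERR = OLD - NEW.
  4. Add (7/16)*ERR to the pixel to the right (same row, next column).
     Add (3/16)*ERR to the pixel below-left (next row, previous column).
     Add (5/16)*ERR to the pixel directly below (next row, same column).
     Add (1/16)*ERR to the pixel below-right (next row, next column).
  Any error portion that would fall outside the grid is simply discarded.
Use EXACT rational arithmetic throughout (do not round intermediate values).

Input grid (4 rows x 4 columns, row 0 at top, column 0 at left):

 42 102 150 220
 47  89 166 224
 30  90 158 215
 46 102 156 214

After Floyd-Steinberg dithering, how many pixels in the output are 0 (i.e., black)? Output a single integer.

Answer: 8

Derivation:
(0,0): OLD=42 → NEW=0, ERR=42
(0,1): OLD=963/8 → NEW=0, ERR=963/8
(0,2): OLD=25941/128 → NEW=255, ERR=-6699/128
(0,3): OLD=403667/2048 → NEW=255, ERR=-118573/2048
(1,0): OLD=10585/128 → NEW=0, ERR=10585/128
(1,1): OLD=159343/1024 → NEW=255, ERR=-101777/1024
(1,2): OLD=3369499/32768 → NEW=0, ERR=3369499/32768
(1,3): OLD=129826221/524288 → NEW=255, ERR=-3867219/524288
(2,0): OLD=609589/16384 → NEW=0, ERR=609589/16384
(2,1): OLD=52254103/524288 → NEW=0, ERR=52254103/524288
(2,2): OLD=237128403/1048576 → NEW=255, ERR=-30258477/1048576
(2,3): OLD=3464443879/16777216 → NEW=255, ERR=-813746201/16777216
(3,0): OLD=640172517/8388608 → NEW=0, ERR=640172517/8388608
(3,1): OLD=21937650235/134217728 → NEW=255, ERR=-12287870405/134217728
(3,2): OLD=223474072517/2147483648 → NEW=0, ERR=223474072517/2147483648
(3,3): OLD=8334535588835/34359738368 → NEW=255, ERR=-427197695005/34359738368
Output grid:
  Row 0: ..##  (2 black, running=2)
  Row 1: .#.#  (2 black, running=4)
  Row 2: ..##  (2 black, running=6)
  Row 3: .#.#  (2 black, running=8)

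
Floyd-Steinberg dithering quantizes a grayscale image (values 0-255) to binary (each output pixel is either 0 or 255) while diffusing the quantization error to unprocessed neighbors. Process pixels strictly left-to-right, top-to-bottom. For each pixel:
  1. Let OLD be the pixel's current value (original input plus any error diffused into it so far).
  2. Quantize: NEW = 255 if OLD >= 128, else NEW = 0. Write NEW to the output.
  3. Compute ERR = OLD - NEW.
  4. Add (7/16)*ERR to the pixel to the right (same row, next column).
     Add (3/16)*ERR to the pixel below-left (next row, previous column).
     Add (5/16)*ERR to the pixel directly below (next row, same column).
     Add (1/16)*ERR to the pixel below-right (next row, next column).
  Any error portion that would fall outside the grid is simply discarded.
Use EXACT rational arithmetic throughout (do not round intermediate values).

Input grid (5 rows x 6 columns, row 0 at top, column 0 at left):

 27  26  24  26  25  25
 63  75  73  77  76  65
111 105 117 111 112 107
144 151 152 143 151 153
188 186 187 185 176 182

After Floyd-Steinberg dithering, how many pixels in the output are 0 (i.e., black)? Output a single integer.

(0,0): OLD=27 → NEW=0, ERR=27
(0,1): OLD=605/16 → NEW=0, ERR=605/16
(0,2): OLD=10379/256 → NEW=0, ERR=10379/256
(0,3): OLD=179149/4096 → NEW=0, ERR=179149/4096
(0,4): OLD=2892443/65536 → NEW=0, ERR=2892443/65536
(0,5): OLD=46461501/1048576 → NEW=0, ERR=46461501/1048576
(1,0): OLD=20103/256 → NEW=0, ERR=20103/256
(1,1): OLD=267185/2048 → NEW=255, ERR=-255055/2048
(1,2): OLD=2736005/65536 → NEW=0, ERR=2736005/65536
(1,3): OLD=31389665/262144 → NEW=0, ERR=31389665/262144
(1,4): OLD=2570621123/16777216 → NEW=255, ERR=-1707568957/16777216
(1,5): OLD=9952707429/268435456 → NEW=0, ERR=9952707429/268435456
(2,0): OLD=3676203/32768 → NEW=0, ERR=3676203/32768
(2,1): OLD=134112905/1048576 → NEW=0, ERR=134112905/1048576
(2,2): OLD=3366692827/16777216 → NEW=255, ERR=-911497253/16777216
(2,3): OLD=14519129027/134217728 → NEW=0, ERR=14519129027/134217728
(2,4): OLD=609699766217/4294967296 → NEW=255, ERR=-485516894263/4294967296
(2,5): OLD=4313444692239/68719476736 → NEW=0, ERR=4313444692239/68719476736
(3,0): OLD=3406450299/16777216 → NEW=255, ERR=-871739781/16777216
(3,1): OLD=22154165983/134217728 → NEW=255, ERR=-12071354657/134217728
(3,2): OLD=133090990349/1073741824 → NEW=0, ERR=133090990349/1073741824
(3,3): OLD=14186599567783/68719476736 → NEW=255, ERR=-3336866999897/68719476736
(3,4): OLD=62100481696199/549755813888 → NEW=0, ERR=62100481696199/549755813888
(3,5): OLD=1890897229495113/8796093022208 → NEW=255, ERR=-352106491167927/8796093022208
(4,0): OLD=332643270613/2147483648 → NEW=255, ERR=-214965059627/2147483648
(4,1): OLD=4607410796625/34359738368 → NEW=255, ERR=-4154322487215/34359738368
(4,2): OLD=173846141900707/1099511627776 → NEW=255, ERR=-106529323182173/1099511627776
(4,3): OLD=2750787860244559/17592186044416 → NEW=255, ERR=-1735219581081521/17592186044416
(4,4): OLD=44362259005915455/281474976710656 → NEW=255, ERR=-27413860055301825/281474976710656
(4,5): OLD=603216519835903065/4503599627370496 → NEW=255, ERR=-545201385143573415/4503599627370496
Output grid:
  Row 0: ......  (6 black, running=6)
  Row 1: .#..#.  (4 black, running=10)
  Row 2: ..#.#.  (4 black, running=14)
  Row 3: ##.#.#  (2 black, running=16)
  Row 4: ######  (0 black, running=16)

Answer: 16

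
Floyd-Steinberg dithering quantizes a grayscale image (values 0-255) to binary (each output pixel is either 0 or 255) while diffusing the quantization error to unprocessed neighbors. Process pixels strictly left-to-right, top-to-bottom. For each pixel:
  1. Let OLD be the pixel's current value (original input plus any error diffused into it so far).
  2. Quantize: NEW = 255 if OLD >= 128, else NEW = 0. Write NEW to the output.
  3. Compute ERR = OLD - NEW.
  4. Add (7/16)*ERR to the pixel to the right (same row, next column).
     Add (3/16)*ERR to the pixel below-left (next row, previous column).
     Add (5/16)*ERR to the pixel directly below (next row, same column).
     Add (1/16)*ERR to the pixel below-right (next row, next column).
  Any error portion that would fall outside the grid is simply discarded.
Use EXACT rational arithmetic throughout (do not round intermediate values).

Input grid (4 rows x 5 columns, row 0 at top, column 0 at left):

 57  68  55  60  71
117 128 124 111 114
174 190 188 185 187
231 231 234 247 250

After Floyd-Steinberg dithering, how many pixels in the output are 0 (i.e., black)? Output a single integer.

(0,0): OLD=57 → NEW=0, ERR=57
(0,1): OLD=1487/16 → NEW=0, ERR=1487/16
(0,2): OLD=24489/256 → NEW=0, ERR=24489/256
(0,3): OLD=417183/4096 → NEW=0, ERR=417183/4096
(0,4): OLD=7573337/65536 → NEW=0, ERR=7573337/65536
(1,0): OLD=38973/256 → NEW=255, ERR=-26307/256
(1,1): OLD=273579/2048 → NEW=255, ERR=-248661/2048
(1,2): OLD=8236551/65536 → NEW=0, ERR=8236551/65536
(1,3): OLD=59102907/262144 → NEW=255, ERR=-7743813/262144
(1,4): OLD=602110417/4194304 → NEW=255, ERR=-467437103/4194304
(2,0): OLD=3903369/32768 → NEW=0, ERR=3903369/32768
(2,1): OLD=232065907/1048576 → NEW=255, ERR=-35320973/1048576
(2,2): OLD=3345553689/16777216 → NEW=255, ERR=-932636391/16777216
(2,3): OLD=37153396283/268435456 → NEW=255, ERR=-31297644997/268435456
(2,4): OLD=426565831901/4294967296 → NEW=0, ERR=426565831901/4294967296
(3,0): OLD=4394113017/16777216 → NEW=255, ERR=115922937/16777216
(3,1): OLD=29597494405/134217728 → NEW=255, ERR=-4628026235/134217728
(3,2): OLD=762683964615/4294967296 → NEW=255, ERR=-332532695865/4294967296
(3,3): OLD=1647889107823/8589934592 → NEW=255, ERR=-542544213137/8589934592
(3,4): OLD=33826062555147/137438953472 → NEW=255, ERR=-1220870580213/137438953472
Output grid:
  Row 0: .....  (5 black, running=5)
  Row 1: ##.##  (1 black, running=6)
  Row 2: .###.  (2 black, running=8)
  Row 3: #####  (0 black, running=8)

Answer: 8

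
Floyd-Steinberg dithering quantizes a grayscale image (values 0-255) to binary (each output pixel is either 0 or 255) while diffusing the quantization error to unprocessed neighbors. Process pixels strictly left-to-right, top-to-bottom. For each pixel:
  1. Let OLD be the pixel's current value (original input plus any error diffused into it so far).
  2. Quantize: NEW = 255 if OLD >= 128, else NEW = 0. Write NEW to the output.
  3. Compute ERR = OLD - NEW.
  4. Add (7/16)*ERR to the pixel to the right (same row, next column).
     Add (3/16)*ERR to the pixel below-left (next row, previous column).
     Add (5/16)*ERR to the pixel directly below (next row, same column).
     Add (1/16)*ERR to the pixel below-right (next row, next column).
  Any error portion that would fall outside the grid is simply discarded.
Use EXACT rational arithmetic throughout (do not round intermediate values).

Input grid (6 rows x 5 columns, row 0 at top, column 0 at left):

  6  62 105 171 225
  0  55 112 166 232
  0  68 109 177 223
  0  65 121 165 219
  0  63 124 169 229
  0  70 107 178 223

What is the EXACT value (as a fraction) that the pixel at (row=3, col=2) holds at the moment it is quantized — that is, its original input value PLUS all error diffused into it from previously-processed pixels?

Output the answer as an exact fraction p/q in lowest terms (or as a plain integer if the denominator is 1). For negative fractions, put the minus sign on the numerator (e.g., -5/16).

Answer: 301255877805/2147483648

Derivation:
(0,0): OLD=6 → NEW=0, ERR=6
(0,1): OLD=517/8 → NEW=0, ERR=517/8
(0,2): OLD=17059/128 → NEW=255, ERR=-15581/128
(0,3): OLD=241141/2048 → NEW=0, ERR=241141/2048
(0,4): OLD=9060787/32768 → NEW=255, ERR=704947/32768
(1,0): OLD=1791/128 → NEW=0, ERR=1791/128
(1,1): OLD=60281/1024 → NEW=0, ERR=60281/1024
(1,2): OLD=4123245/32768 → NEW=0, ERR=4123245/32768
(1,3): OLD=33327977/131072 → NEW=255, ERR=-95383/131072
(1,4): OLD=515403547/2097152 → NEW=255, ERR=-19370213/2097152
(2,0): OLD=252483/16384 → NEW=0, ERR=252483/16384
(2,1): OLD=61659537/524288 → NEW=0, ERR=61659537/524288
(2,2): OLD=1705553907/8388608 → NEW=255, ERR=-433541133/8388608
(2,3): OLD=21514335529/134217728 → NEW=255, ERR=-12711185111/134217728
(2,4): OLD=383614417375/2147483648 → NEW=255, ERR=-163993912865/2147483648
(3,0): OLD=225375891/8388608 → NEW=0, ERR=225375891/8388608
(3,1): OLD=7031597207/67108864 → NEW=0, ERR=7031597207/67108864
(3,2): OLD=301255877805/2147483648 → NEW=255, ERR=-246352452435/2147483648
Target (3,2): original=121, with diffused error = 301255877805/2147483648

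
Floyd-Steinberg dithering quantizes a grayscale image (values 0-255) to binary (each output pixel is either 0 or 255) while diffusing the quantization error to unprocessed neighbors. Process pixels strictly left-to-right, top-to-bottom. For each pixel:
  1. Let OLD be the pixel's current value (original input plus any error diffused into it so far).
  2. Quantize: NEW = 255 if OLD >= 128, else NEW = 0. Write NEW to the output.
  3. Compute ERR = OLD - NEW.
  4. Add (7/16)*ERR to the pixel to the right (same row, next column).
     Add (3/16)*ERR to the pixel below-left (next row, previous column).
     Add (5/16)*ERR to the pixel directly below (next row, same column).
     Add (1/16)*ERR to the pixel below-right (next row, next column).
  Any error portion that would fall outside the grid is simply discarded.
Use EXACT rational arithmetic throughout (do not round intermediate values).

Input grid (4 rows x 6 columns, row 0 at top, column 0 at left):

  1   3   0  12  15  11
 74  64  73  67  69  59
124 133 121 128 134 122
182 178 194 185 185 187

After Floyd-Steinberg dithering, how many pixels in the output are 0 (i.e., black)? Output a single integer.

(0,0): OLD=1 → NEW=0, ERR=1
(0,1): OLD=55/16 → NEW=0, ERR=55/16
(0,2): OLD=385/256 → NEW=0, ERR=385/256
(0,3): OLD=51847/4096 → NEW=0, ERR=51847/4096
(0,4): OLD=1345969/65536 → NEW=0, ERR=1345969/65536
(0,5): OLD=20956119/1048576 → NEW=0, ERR=20956119/1048576
(1,0): OLD=19189/256 → NEW=0, ERR=19189/256
(1,1): OLD=201139/2048 → NEW=0, ERR=201139/2048
(1,2): OLD=7800495/65536 → NEW=0, ERR=7800495/65536
(1,3): OLD=33285571/262144 → NEW=0, ERR=33285571/262144
(1,4): OLD=2273442601/16777216 → NEW=255, ERR=-2004747479/16777216
(1,5): OLD=3825517135/268435456 → NEW=0, ERR=3825517135/268435456
(2,0): OLD=5434209/32768 → NEW=255, ERR=-2921631/32768
(2,1): OLD=159053883/1048576 → NEW=255, ERR=-108332997/1048576
(2,2): OLD=2398161777/16777216 → NEW=255, ERR=-1880028303/16777216
(2,3): OLD=13916803625/134217728 → NEW=0, ERR=13916803625/134217728
(2,4): OLD=655542046203/4294967296 → NEW=255, ERR=-439674614277/4294967296
(2,5): OLD=5098879878029/68719476736 → NEW=0, ERR=5098879878029/68719476736
(3,0): OLD=2260993361/16777216 → NEW=255, ERR=-2017196719/16777216
(3,1): OLD=8929267197/134217728 → NEW=0, ERR=8929267197/134217728
(3,2): OLD=215899676615/1073741824 → NEW=255, ERR=-57904488505/1073741824
(3,3): OLD=11518155009621/68719476736 → NEW=255, ERR=-6005311558059/68719476736
(3,4): OLD=74310272090037/549755813888 → NEW=255, ERR=-65877460451403/549755813888
(3,5): OLD=1331404016486779/8796093022208 → NEW=255, ERR=-911599704176261/8796093022208
Output grid:
  Row 0: ......  (6 black, running=6)
  Row 1: ....#.  (5 black, running=11)
  Row 2: ###.#.  (2 black, running=13)
  Row 3: #.####  (1 black, running=14)

Answer: 14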